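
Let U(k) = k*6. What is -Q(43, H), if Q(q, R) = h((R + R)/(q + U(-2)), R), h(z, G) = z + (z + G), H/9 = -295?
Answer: 92925/31 ≈ 2997.6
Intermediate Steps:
H = -2655 (H = 9*(-295) = -2655)
U(k) = 6*k
h(z, G) = G + 2*z (h(z, G) = z + (G + z) = G + 2*z)
Q(q, R) = R + 4*R/(-12 + q) (Q(q, R) = R + 2*((R + R)/(q + 6*(-2))) = R + 2*((2*R)/(q - 12)) = R + 2*((2*R)/(-12 + q)) = R + 2*(2*R/(-12 + q)) = R + 4*R/(-12 + q))
-Q(43, H) = -(-2655)*(-8 + 43)/(-12 + 43) = -(-2655)*35/31 = -1*(-92925/31) = 92925/31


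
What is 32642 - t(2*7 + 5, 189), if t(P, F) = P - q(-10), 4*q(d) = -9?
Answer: 130483/4 ≈ 32621.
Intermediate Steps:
q(d) = -9/4 (q(d) = (¼)*(-9) = -9/4)
t(P, F) = 9/4 + P (t(P, F) = P - 1*(-9/4) = P + 9/4 = 9/4 + P)
32642 - t(2*7 + 5, 189) = 32642 - (9/4 + (2*7 + 5)) = 32642 - (9/4 + (14 + 5)) = 32642 - (9/4 + 19) = 32642 - 1*85/4 = 32642 - 85/4 = 130483/4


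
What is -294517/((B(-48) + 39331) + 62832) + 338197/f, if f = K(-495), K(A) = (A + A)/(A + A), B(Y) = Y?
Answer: 34534692138/102115 ≈ 3.3819e+5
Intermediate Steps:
K(A) = 1 (K(A) = (2*A)/((2*A)) = (2*A)*(1/(2*A)) = 1)
f = 1
-294517/((B(-48) + 39331) + 62832) + 338197/f = -294517/((-48 + 39331) + 62832) + 338197/1 = -294517/(39283 + 62832) + 338197*1 = -294517/102115 + 338197 = 34534692138/102115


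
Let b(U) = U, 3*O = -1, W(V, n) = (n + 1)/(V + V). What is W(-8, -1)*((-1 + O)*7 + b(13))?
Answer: 0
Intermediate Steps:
W(V, n) = (1 + n)/(2*V) (W(V, n) = (1 + n)/((2*V)) = (1 + n)*(1/(2*V)) = (1 + n)/(2*V))
O = -⅓ (O = (⅓)*(-1) = -⅓ ≈ -0.33333)
W(-8, -1)*((-1 + O)*7 + b(13)) = ((½)*(1 - 1)/(-8))*((-1 - ⅓)*7 + 13) = ((½)*(-⅛)*0)*(-4/3*7 + 13) = 0*(-28/3 + 13) = 0*(11/3) = 0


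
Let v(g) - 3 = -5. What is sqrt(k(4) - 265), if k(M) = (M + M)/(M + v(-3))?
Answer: 3*I*sqrt(29) ≈ 16.155*I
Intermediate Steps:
v(g) = -2 (v(g) = 3 - 5 = -2)
k(M) = 2*M/(-2 + M) (k(M) = (M + M)/(M - 2) = (2*M)/(-2 + M) = 2*M/(-2 + M))
sqrt(k(4) - 265) = sqrt(2*4/(-2 + 4) - 265) = sqrt(2*4/2 - 265) = sqrt(2*4*(1/2) - 265) = sqrt(4 - 265) = sqrt(-261) = 3*I*sqrt(29)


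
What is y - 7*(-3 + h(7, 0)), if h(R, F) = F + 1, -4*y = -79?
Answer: 135/4 ≈ 33.750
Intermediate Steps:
y = 79/4 (y = -¼*(-79) = 79/4 ≈ 19.750)
h(R, F) = 1 + F
y - 7*(-3 + h(7, 0)) = 79/4 - 7*(-3 + (1 + 0)) = 79/4 - 7*(-3 + 1) = 79/4 - 7*(-2) = 79/4 + 14 = 135/4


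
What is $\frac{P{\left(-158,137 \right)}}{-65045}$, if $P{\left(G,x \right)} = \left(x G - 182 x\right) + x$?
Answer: $\frac{46443}{65045} \approx 0.71401$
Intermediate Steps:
$P{\left(G,x \right)} = - 181 x + G x$ ($P{\left(G,x \right)} = \left(G x - 182 x\right) + x = \left(- 182 x + G x\right) + x = - 181 x + G x$)
$\frac{P{\left(-158,137 \right)}}{-65045} = \frac{137 \left(-181 - 158\right)}{-65045} = 137 \left(-339\right) \left(- \frac{1}{65045}\right) = \left(-46443\right) \left(- \frac{1}{65045}\right) = \frac{46443}{65045}$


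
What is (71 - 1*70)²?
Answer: 1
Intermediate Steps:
(71 - 1*70)² = (71 - 70)² = 1² = 1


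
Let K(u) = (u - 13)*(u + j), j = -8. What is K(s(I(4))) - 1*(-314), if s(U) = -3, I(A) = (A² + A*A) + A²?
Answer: 490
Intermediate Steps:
I(A) = 3*A² (I(A) = (A² + A²) + A² = 2*A² + A² = 3*A²)
K(u) = (-13 + u)*(-8 + u) (K(u) = (u - 13)*(u - 8) = (-13 + u)*(-8 + u))
K(s(I(4))) - 1*(-314) = (104 + (-3)² - 21*(-3)) - 1*(-314) = (104 + 9 + 63) + 314 = 176 + 314 = 490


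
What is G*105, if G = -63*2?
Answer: -13230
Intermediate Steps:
G = -126
G*105 = -126*105 = -13230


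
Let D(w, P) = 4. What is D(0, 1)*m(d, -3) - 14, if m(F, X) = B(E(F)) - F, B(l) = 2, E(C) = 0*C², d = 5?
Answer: -26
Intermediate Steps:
E(C) = 0
m(F, X) = 2 - F
D(0, 1)*m(d, -3) - 14 = 4*(2 - 1*5) - 14 = 4*(2 - 5) - 14 = 4*(-3) - 14 = -12 - 14 = -26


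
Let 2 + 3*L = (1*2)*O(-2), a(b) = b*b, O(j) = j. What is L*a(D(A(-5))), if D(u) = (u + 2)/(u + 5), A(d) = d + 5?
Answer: -8/25 ≈ -0.32000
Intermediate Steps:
A(d) = 5 + d
D(u) = (2 + u)/(5 + u)
a(b) = b²
L = -2 (L = -⅔ + ((1*2)*(-2))/3 = -⅔ + (2*(-2))/3 = -⅔ + (⅓)*(-4) = -⅔ - 4/3 = -2)
L*a(D(A(-5))) = -2*(2 + (5 - 5))²/(5 + (5 - 5))² = -2*(2 + 0)²/(5 + 0)² = -2*(2/5)² = -2*((⅕)*2)² = -2*(⅖)² = -2*4/25 = -8/25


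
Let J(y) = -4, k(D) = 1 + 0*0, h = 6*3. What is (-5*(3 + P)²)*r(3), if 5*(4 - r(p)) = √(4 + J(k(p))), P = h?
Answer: -8820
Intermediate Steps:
h = 18
P = 18
k(D) = 1 (k(D) = 1 + 0 = 1)
r(p) = 4 (r(p) = 4 - √(4 - 4)/5 = 4 - √0/5 = 4 - ⅕*0 = 4 + 0 = 4)
(-5*(3 + P)²)*r(3) = -5*(3 + 18)²*4 = -5*21²*4 = -5*441*4 = -2205*4 = -8820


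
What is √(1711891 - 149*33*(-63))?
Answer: √2021662 ≈ 1421.9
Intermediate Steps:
√(1711891 - 149*33*(-63)) = √(1711891 - 4917*(-63)) = √(1711891 + 309771) = √2021662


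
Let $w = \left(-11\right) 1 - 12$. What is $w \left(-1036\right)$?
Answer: $23828$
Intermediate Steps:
$w = -23$ ($w = -11 - 12 = -23$)
$w \left(-1036\right) = \left(-23\right) \left(-1036\right) = 23828$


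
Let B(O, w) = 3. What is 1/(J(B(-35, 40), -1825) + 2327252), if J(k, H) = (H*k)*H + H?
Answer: 1/12317302 ≈ 8.1187e-8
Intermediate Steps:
J(k, H) = H + k*H² (J(k, H) = k*H² + H = H + k*H²)
1/(J(B(-35, 40), -1825) + 2327252) = 1/(-1825*(1 - 1825*3) + 2327252) = 1/(-1825*(1 - 5475) + 2327252) = 1/(-1825*(-5474) + 2327252) = 1/(9990050 + 2327252) = 1/12317302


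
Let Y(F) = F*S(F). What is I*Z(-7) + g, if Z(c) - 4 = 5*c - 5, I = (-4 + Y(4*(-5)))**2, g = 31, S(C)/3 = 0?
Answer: -545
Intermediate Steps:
S(C) = 0 (S(C) = 3*0 = 0)
Y(F) = 0 (Y(F) = F*0 = 0)
I = 16 (I = (-4 + 0)**2 = (-4)**2 = 16)
Z(c) = -1 + 5*c (Z(c) = 4 + (5*c - 5) = 4 + (-5 + 5*c) = -1 + 5*c)
I*Z(-7) + g = 16*(-1 + 5*(-7)) + 31 = 16*(-1 - 35) + 31 = 16*(-36) + 31 = -576 + 31 = -545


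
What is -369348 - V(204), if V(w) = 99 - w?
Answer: -369243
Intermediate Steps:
-369348 - V(204) = -369348 - (99 - 1*204) = -369348 - (99 - 204) = -369348 - 1*(-105) = -369348 + 105 = -369243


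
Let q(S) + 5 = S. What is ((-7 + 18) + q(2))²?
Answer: 64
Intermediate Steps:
q(S) = -5 + S
((-7 + 18) + q(2))² = ((-7 + 18) + (-5 + 2))² = (11 - 3)² = 8² = 64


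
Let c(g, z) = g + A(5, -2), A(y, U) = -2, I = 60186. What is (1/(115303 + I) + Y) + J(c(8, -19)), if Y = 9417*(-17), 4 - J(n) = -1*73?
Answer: -28080345867/175489 ≈ -1.6001e+5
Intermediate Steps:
c(g, z) = -2 + g (c(g, z) = g - 2 = -2 + g)
J(n) = 77 (J(n) = 4 - (-1)*73 = 4 - 1*(-73) = 4 + 73 = 77)
Y = -160089
(1/(115303 + I) + Y) + J(c(8, -19)) = (1/(115303 + 60186) - 160089) + 77 = (1/175489 - 160089) + 77 = -28093858520/175489 + 77 = -28080345867/175489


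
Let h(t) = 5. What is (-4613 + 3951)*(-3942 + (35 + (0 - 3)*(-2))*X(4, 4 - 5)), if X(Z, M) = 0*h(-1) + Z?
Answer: 2501036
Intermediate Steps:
X(Z, M) = Z (X(Z, M) = 0*5 + Z = 0 + Z = Z)
(-4613 + 3951)*(-3942 + (35 + (0 - 3)*(-2))*X(4, 4 - 5)) = (-4613 + 3951)*(-3942 + (35 + (0 - 3)*(-2))*4) = -662*(-3942 + (35 - 3*(-2))*4) = -662*(-3942 + (35 + 6)*4) = -662*(-3942 + 41*4) = -662*(-3942 + 164) = -662*(-3778) = 2501036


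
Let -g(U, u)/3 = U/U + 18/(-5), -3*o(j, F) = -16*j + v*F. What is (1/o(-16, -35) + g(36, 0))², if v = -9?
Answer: 495240516/8151025 ≈ 60.758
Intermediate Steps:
o(j, F) = 3*F + 16*j/3 (o(j, F) = -(-16*j - 9*F)/3 = 3*F + 16*j/3)
g(U, u) = 39/5 (g(U, u) = -3*(U/U + 18/(-5)) = -3*(1 + 18*(-⅕)) = -3*(1 - 18/5) = -3*(-13/5) = 39/5)
(1/o(-16, -35) + g(36, 0))² = (1/(3*(-35) + (16/3)*(-16)) + 39/5)² = (1/(-105 - 256/3) + 39/5)² = (1/(-571/3) + 39/5)² = (-3/571 + 39/5)² = (22254/2855)² = 495240516/8151025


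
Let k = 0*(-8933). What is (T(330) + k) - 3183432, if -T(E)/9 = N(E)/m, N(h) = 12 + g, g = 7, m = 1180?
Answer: -3756449931/1180 ≈ -3.1834e+6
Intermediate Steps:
k = 0
N(h) = 19 (N(h) = 12 + 7 = 19)
T(E) = -171/1180
(T(330) + k) - 3183432 = (-171/1180 + 0) - 3183432 = -171/1180 - 3183432 = -3756449931/1180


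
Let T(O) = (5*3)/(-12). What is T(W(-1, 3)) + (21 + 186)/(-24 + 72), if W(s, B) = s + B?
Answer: 49/16 ≈ 3.0625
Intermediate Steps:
W(s, B) = B + s
T(O) = -5/4 (T(O) = 15*(-1/12) = -5/4)
T(W(-1, 3)) + (21 + 186)/(-24 + 72) = -5/4 + (21 + 186)/(-24 + 72) = -5/4 + 207/48 = -5/4 + 207*(1/48) = -5/4 + 69/16 = 49/16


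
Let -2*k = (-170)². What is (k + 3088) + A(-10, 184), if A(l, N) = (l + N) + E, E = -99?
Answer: -11287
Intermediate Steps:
k = -14450 (k = -½*(-170)² = -½*28900 = -14450)
A(l, N) = -99 + N + l (A(l, N) = (l + N) - 99 = (N + l) - 99 = -99 + N + l)
(k + 3088) + A(-10, 184) = (-14450 + 3088) + (-99 + 184 - 10) = -11362 + 75 = -11287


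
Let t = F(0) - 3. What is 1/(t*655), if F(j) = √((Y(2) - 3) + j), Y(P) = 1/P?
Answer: -6/15065 - I*√10/15065 ≈ -0.00039827 - 0.00020991*I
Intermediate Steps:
F(j) = √(-5/2 + j) (F(j) = √((1/2 - 3) + j) = √((½ - 3) + j) = √(-5/2 + j))
t = -3 + I*√10/2 (t = √(-10 + 4*0)/2 - 3 = √(-10 + 0)/2 - 3 = √(-10)/2 - 3 = (I*√10)/2 - 3 = I*√10/2 - 3 = -3 + I*√10/2 ≈ -3.0 + 1.5811*I)
1/(t*655) = 1/((-3 + I*√10/2)*655) = 1/(-1965 + 655*I*√10/2)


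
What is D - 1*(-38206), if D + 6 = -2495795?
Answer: -2457595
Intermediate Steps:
D = -2495801 (D = -6 - 2495795 = -2495801)
D - 1*(-38206) = -2495801 - 1*(-38206) = -2495801 + 38206 = -2457595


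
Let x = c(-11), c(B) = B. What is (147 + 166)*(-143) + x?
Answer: -44770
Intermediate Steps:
x = -11
(147 + 166)*(-143) + x = (147 + 166)*(-143) - 11 = 313*(-143) - 11 = -44759 - 11 = -44770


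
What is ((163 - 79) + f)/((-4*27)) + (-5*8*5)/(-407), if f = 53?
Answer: -34159/43956 ≈ -0.77712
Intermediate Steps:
((163 - 79) + f)/((-4*27)) + (-5*8*5)/(-407) = ((163 - 79) + 53)/((-4*27)) + (-5*8*5)/(-407) = (84 + 53)/(-108) - 40*5*(-1/407) = 137*(-1/108) - 200*(-1/407) = -137/108 + 200/407 = -34159/43956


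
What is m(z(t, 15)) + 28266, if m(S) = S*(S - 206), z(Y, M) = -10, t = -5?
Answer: 30426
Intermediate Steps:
m(S) = S*(-206 + S)
m(z(t, 15)) + 28266 = -10*(-206 - 10) + 28266 = -10*(-216) + 28266 = 2160 + 28266 = 30426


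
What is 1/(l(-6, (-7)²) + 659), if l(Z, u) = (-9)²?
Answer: 1/740 ≈ 0.0013514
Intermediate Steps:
l(Z, u) = 81
1/(l(-6, (-7)²) + 659) = 1/(81 + 659) = 1/740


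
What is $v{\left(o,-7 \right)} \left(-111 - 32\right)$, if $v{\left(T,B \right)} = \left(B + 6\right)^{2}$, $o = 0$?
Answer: $-143$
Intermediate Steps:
$v{\left(T,B \right)} = \left(6 + B\right)^{2}$
$v{\left(o,-7 \right)} \left(-111 - 32\right) = \left(6 - 7\right)^{2} \left(-111 - 32\right) = \left(-1\right)^{2} \left(-143\right) = 1 \left(-143\right) = -143$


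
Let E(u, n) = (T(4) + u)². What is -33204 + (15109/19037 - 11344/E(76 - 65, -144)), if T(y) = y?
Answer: -142436079503/4283325 ≈ -33254.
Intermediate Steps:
E(u, n) = (4 + u)²
-33204 + (15109/19037 - 11344/E(76 - 65, -144)) = -33204 + (15109/19037 - 11344/(4 + (76 - 65))²) = -33204 + (15109*(1/19037) - 11344/(4 + 11)²) = -33204 + (15109/19037 - 11344/(15²)) = -33204 + (15109/19037 - 11344/225) = -33204 - 212556203/4283325 = -142436079503/4283325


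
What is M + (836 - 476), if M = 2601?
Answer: 2961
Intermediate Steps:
M + (836 - 476) = 2601 + (836 - 476) = 2601 + 360 = 2961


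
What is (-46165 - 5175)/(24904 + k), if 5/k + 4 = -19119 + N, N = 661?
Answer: -947839080/459777643 ≈ -2.0615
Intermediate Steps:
k = -5/18462 (k = 5/(-4 + (-19119 + 661)) = 5/(-4 - 18458) = 5/(-18462) = 5*(-1/18462) = -5/18462 ≈ -0.00027083)
(-46165 - 5175)/(24904 + k) = (-46165 - 5175)/(24904 - 5/18462) = -51340/459777643/18462 = -51340*18462/459777643 = -947839080/459777643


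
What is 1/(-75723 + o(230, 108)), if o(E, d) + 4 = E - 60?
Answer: -1/75557 ≈ -1.3235e-5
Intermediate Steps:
o(E, d) = -64 + E (o(E, d) = -4 + (E - 60) = -4 + (-60 + E) = -64 + E)
1/(-75723 + o(230, 108)) = 1/(-75723 + (-64 + 230)) = 1/(-75723 + 166) = 1/(-75557) = -1/75557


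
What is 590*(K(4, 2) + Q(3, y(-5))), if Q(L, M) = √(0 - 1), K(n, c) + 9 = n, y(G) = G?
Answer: -2950 + 590*I ≈ -2950.0 + 590.0*I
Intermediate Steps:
K(n, c) = -9 + n
Q(L, M) = I (Q(L, M) = √(-1) = I)
590*(K(4, 2) + Q(3, y(-5))) = 590*((-9 + 4) + I) = 590*(-5 + I) = -2950 + 590*I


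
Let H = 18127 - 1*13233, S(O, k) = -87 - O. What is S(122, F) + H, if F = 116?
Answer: 4685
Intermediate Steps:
H = 4894 (H = 18127 - 13233 = 4894)
S(122, F) + H = (-87 - 1*122) + 4894 = (-87 - 122) + 4894 = -209 + 4894 = 4685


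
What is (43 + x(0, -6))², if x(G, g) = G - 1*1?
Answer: 1764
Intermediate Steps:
x(G, g) = -1 + G (x(G, g) = G - 1 = -1 + G)
(43 + x(0, -6))² = (43 + (-1 + 0))² = (43 - 1)² = 42² = 1764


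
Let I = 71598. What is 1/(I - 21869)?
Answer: 1/49729 ≈ 2.0109e-5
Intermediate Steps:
1/(I - 21869) = 1/(71598 - 21869) = 1/49729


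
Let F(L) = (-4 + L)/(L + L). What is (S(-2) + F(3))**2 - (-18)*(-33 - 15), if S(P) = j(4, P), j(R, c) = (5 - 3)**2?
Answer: -30575/36 ≈ -849.31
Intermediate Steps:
j(R, c) = 4 (j(R, c) = 2**2 = 4)
S(P) = 4
F(L) = (-4 + L)/(2*L) (F(L) = (-4 + L)/((2*L)) = (-4 + L)*(1/(2*L)) = (-4 + L)/(2*L))
(S(-2) + F(3))**2 - (-18)*(-33 - 15) = (4 + (1/2)*(-4 + 3)/3)**2 - (-18)*(-33 - 15) = (4 + (1/2)*(1/3)*(-1))**2 - (-18)*(-48) = (4 - 1/6)**2 - 1*864 = (23/6)**2 - 864 = 529/36 - 864 = -30575/36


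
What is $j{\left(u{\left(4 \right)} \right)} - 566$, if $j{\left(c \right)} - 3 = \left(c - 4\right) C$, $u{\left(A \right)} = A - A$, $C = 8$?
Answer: $-595$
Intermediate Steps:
$u{\left(A \right)} = 0$
$j{\left(c \right)} = -29 + 8 c$ ($j{\left(c \right)} = 3 + \left(c - 4\right) 8 = 3 + \left(-4 + c\right) 8 = 3 + \left(-32 + 8 c\right) = -29 + 8 c$)
$j{\left(u{\left(4 \right)} \right)} - 566 = \left(-29 + 8 \cdot 0\right) - 566 = \left(-29 + 0\right) - 566 = -29 - 566 = -595$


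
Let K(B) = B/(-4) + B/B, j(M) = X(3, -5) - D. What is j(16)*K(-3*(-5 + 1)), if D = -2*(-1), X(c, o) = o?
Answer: 14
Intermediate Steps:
D = 2
j(M) = -7 (j(M) = -5 - 1*2 = -5 - 2 = -7)
K(B) = 1 - B/4 (K(B) = B*(-¼) + 1 = -B/4 + 1 = 1 - B/4)
j(16)*K(-3*(-5 + 1)) = -7*(1 - (-3)*(-5 + 1)/4) = -7*(1 - (-3)*(-4)/4) = -7*(1 - ¼*12) = -7*(1 - 3) = -7*(-2) = 14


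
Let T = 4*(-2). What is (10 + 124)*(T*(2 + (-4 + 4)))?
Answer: -2144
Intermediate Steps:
T = -8
(10 + 124)*(T*(2 + (-4 + 4))) = (10 + 124)*(-8*(2 + (-4 + 4))) = 134*(-8*(2 + 0)) = 134*(-8*2) = 134*(-16) = -2144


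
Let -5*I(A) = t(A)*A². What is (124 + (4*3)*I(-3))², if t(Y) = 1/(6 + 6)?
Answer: 373321/25 ≈ 14933.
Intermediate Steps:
t(Y) = 1/12
I(A) = -A²/60
(124 + (4*3)*I(-3))² = (124 + (4*3)*(-1/60*(-3)²))² = (124 + 12*(-1/60*9))² = (124 + 12*(-3/20))² = (124 - 9/5)² = (611/5)² = 373321/25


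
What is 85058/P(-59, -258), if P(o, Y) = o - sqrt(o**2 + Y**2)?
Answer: 2509211/33282 - 42529*sqrt(70045)/33282 ≈ -262.80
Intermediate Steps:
P(o, Y) = o - sqrt(Y**2 + o**2)
85058/P(-59, -258) = 85058/(-59 - sqrt((-258)**2 + (-59)**2)) = 85058/(-59 - sqrt(66564 + 3481)) = 85058/(-59 - sqrt(70045))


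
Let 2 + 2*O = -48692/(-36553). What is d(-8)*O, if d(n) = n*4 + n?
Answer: 488280/36553 ≈ 13.358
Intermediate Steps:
d(n) = 5*n (d(n) = 4*n + n = 5*n)
O = -12207/36553 (O = -1 + (-48692/(-36553))/2 = -1 + (-48692*(-1/36553))/2 = -1 + (½)*(48692/36553) = -1 + 24346/36553 = -12207/36553 ≈ -0.33395)
d(-8)*O = (5*(-8))*(-12207/36553) = -40*(-12207/36553) = 488280/36553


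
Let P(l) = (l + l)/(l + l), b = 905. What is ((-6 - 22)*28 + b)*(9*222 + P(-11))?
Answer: 241879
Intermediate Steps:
P(l) = 1 (P(l) = (2*l)/((2*l)) = (2*l)*(1/(2*l)) = 1)
((-6 - 22)*28 + b)*(9*222 + P(-11)) = ((-6 - 22)*28 + 905)*(9*222 + 1) = (-28*28 + 905)*(1998 + 1) = (-784 + 905)*1999 = 121*1999 = 241879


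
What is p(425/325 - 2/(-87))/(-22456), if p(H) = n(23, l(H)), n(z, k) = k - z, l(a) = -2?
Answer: 25/22456 ≈ 0.0011133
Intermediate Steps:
p(H) = -25 (p(H) = -2 - 1*23 = -2 - 23 = -25)
p(425/325 - 2/(-87))/(-22456) = -25/(-22456) = -25*(-1/22456) = 25/22456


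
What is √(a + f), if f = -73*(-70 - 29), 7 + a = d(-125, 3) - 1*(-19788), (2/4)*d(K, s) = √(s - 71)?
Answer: 2*√(6752 + I*√17) ≈ 164.34 + 0.050177*I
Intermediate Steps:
d(K, s) = 2*√(-71 + s) (d(K, s) = 2*√(s - 71) = 2*√(-71 + s))
a = 19781 + 4*I*√17 (a = -7 + (2*√(-71 + 3) - 1*(-19788)) = -7 + (2*√(-68) + 19788) = -7 + (2*(2*I*√17) + 19788) = -7 + (4*I*√17 + 19788) = -7 + (19788 + 4*I*√17) = 19781 + 4*I*√17 ≈ 19781.0 + 16.492*I)
f = 7227 (f = -73*(-99) = 7227)
√(a + f) = √((19781 + 4*I*√17) + 7227) = √(27008 + 4*I*√17)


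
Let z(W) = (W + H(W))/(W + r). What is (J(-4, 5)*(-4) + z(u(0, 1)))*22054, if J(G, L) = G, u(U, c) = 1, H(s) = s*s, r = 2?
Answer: 1102700/3 ≈ 3.6757e+5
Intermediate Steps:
H(s) = s²
z(W) = (W + W²)/(2 + W) (z(W) = (W + W²)/(W + 2) = (W + W²)/(2 + W))
(J(-4, 5)*(-4) + z(u(0, 1)))*22054 = (-4*(-4) + 1*(1 + 1)/(2 + 1))*22054 = (16 + 1*2/3)*22054 = (16 + 1*(⅓)*2)*22054 = (16 + ⅔)*22054 = (50/3)*22054 = 1102700/3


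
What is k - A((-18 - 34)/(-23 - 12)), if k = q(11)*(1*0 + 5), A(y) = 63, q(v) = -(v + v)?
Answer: -173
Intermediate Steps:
q(v) = -2*v
k = -110 (k = (-2*11)*(1*0 + 5) = -22*(0 + 5) = -22*5 = -110)
k - A((-18 - 34)/(-23 - 12)) = -110 - 1*63 = -110 - 63 = -173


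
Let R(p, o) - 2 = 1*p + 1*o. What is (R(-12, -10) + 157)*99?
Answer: 13563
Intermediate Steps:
R(p, o) = 2 + o + p (R(p, o) = 2 + (1*p + 1*o) = 2 + (p + o) = 2 + (o + p) = 2 + o + p)
(R(-12, -10) + 157)*99 = ((2 - 10 - 12) + 157)*99 = (-20 + 157)*99 = 137*99 = 13563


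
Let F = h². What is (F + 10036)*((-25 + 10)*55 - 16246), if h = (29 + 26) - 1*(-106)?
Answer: -613821947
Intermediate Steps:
h = 161 (h = 55 + 106 = 161)
F = 25921 (F = 161² = 25921)
(F + 10036)*((-25 + 10)*55 - 16246) = (25921 + 10036)*((-25 + 10)*55 - 16246) = 35957*(-15*55 - 16246) = 35957*(-825 - 16246) = 35957*(-17071) = -613821947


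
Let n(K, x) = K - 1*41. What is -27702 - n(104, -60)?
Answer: -27765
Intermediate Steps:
n(K, x) = -41 + K (n(K, x) = K - 41 = -41 + K)
-27702 - n(104, -60) = -27702 - (-41 + 104) = -27702 - 1*63 = -27702 - 63 = -27765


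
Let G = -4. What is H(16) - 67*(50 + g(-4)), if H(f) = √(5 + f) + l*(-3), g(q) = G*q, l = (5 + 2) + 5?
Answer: -4458 + √21 ≈ -4453.4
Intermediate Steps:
l = 12 (l = 7 + 5 = 12)
g(q) = -4*q
H(f) = -36 + √(5 + f) (H(f) = √(5 + f) + 12*(-3) = √(5 + f) - 36 = -36 + √(5 + f))
H(16) - 67*(50 + g(-4)) = (-36 + √(5 + 16)) - 67*(50 - 4*(-4)) = (-36 + √21) - 67*(50 + 16) = (-36 + √21) - 67*66 = (-36 + √21) - 1*4422 = (-36 + √21) - 4422 = -4458 + √21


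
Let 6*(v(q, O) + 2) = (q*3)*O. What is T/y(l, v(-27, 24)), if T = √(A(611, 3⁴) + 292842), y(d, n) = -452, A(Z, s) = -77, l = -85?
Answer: -√292765/452 ≈ -1.1971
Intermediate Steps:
v(q, O) = -2 + O*q/2 (v(q, O) = -2 + ((q*3)*O)/6 = -2 + ((3*q)*O)/6 = -2 + (3*O*q)/6 = -2 + O*q/2)
T = √292765 (T = √(-77 + 292842) = √292765 ≈ 541.08)
T/y(l, v(-27, 24)) = √292765/(-452) = √292765*(-1/452) = -√292765/452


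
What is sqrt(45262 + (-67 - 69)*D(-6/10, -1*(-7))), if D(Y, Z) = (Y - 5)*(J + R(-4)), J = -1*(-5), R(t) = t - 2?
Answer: sqrt(1112510)/5 ≈ 210.95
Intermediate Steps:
R(t) = -2 + t
J = 5
D(Y, Z) = 5 - Y (D(Y, Z) = (Y - 5)*(5 + (-2 - 4)) = (-5 + Y)*(5 - 6) = (-5 + Y)*(-1) = 5 - Y)
sqrt(45262 + (-67 - 69)*D(-6/10, -1*(-7))) = sqrt(45262 + (-67 - 69)*(5 - (-6)/10)) = sqrt(45262 - 136*(5 - (-6)/10)) = sqrt(45262 - 136*(5 - 1*(-3/5))) = sqrt(45262 - 136*(5 + 3/5)) = sqrt(45262 - 136*28/5) = sqrt(45262 - 3808/5) = sqrt(222502/5) = sqrt(1112510)/5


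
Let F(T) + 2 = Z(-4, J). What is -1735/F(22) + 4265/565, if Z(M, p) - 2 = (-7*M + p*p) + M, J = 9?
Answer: -21298/2373 ≈ -8.9751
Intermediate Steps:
Z(M, p) = 2 + p² - 6*M (Z(M, p) = 2 + ((-7*M + p*p) + M) = 2 + ((-7*M + p²) + M) = 2 + ((p² - 7*M) + M) = 2 + (p² - 6*M) = 2 + p² - 6*M)
F(T) = 105 (F(T) = -2 + (2 + 9² - 6*(-4)) = -2 + (2 + 81 + 24) = -2 + 107 = 105)
-1735/F(22) + 4265/565 = -1735/105 + 4265/565 = -1735*1/105 + 4265*(1/565) = -347/21 + 853/113 = -21298/2373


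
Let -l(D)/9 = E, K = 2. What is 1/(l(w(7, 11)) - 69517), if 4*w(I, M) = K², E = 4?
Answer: -1/69553 ≈ -1.4378e-5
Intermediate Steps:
w(I, M) = 1 (w(I, M) = (¼)*2² = (¼)*4 = 1)
l(D) = -36 (l(D) = -9*4 = -36)
1/(l(w(7, 11)) - 69517) = 1/(-36 - 69517) = 1/(-69553) = -1/69553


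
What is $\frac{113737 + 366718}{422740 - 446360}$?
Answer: $- \frac{96091}{4724} \approx -20.341$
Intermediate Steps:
$\frac{113737 + 366718}{422740 - 446360} = \frac{480455}{-23620} = 480455 \left(- \frac{1}{23620}\right) = - \frac{96091}{4724}$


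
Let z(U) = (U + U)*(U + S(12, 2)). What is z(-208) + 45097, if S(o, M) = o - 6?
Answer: 129129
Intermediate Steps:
S(o, M) = -6 + o
z(U) = 2*U*(6 + U) (z(U) = (U + U)*(U + (-6 + 12)) = (2*U)*(U + 6) = (2*U)*(6 + U) = 2*U*(6 + U))
z(-208) + 45097 = 2*(-208)*(6 - 208) + 45097 = 2*(-208)*(-202) + 45097 = 84032 + 45097 = 129129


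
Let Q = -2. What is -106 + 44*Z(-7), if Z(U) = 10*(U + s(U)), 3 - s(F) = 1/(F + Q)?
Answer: -16354/9 ≈ -1817.1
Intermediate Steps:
s(F) = 3 - 1/(-2 + F) (s(F) = 3 - 1/(F - 2) = 3 - 1/(-2 + F))
Z(U) = 10*U + 10*(-7 + 3*U)/(-2 + U) (Z(U) = 10*(U + (-7 + 3*U)/(-2 + U)) = 10*U + 10*(-7 + 3*U)/(-2 + U))
-106 + 44*Z(-7) = -106 + 44*(10*(-7 - 7 + (-7)²)/(-2 - 7)) = -106 + 44*(10*(-7 - 7 + 49)/(-9)) = -106 + 44*(10*(-⅑)*35) = -106 + 44*(-350/9) = -106 - 15400/9 = -16354/9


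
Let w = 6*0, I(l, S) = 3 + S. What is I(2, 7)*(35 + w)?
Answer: 350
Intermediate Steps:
w = 0
I(2, 7)*(35 + w) = (3 + 7)*(35 + 0) = 10*35 = 350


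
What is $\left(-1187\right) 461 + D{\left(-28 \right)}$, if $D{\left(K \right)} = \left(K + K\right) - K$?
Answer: $-547235$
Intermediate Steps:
$D{\left(K \right)} = K$ ($D{\left(K \right)} = 2 K - K = K$)
$\left(-1187\right) 461 + D{\left(-28 \right)} = \left(-1187\right) 461 - 28 = -547207 - 28 = -547235$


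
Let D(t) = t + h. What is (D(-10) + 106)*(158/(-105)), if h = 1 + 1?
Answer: -2212/15 ≈ -147.47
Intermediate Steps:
h = 2
D(t) = 2 + t (D(t) = t + 2 = 2 + t)
(D(-10) + 106)*(158/(-105)) = ((2 - 10) + 106)*(158/(-105)) = (-8 + 106)*(158*(-1/105)) = 98*(-158/105) = -2212/15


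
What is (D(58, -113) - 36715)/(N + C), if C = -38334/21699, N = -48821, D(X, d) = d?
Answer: 266376924/353135071 ≈ 0.75432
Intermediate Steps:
C = -12778/7233 (C = -38334*1/21699 = -12778/7233 ≈ -1.7666)
(D(58, -113) - 36715)/(N + C) = (-113 - 36715)/(-48821 - 12778/7233) = -36828/(-353135071/7233) = -36828*(-7233/353135071) = 266376924/353135071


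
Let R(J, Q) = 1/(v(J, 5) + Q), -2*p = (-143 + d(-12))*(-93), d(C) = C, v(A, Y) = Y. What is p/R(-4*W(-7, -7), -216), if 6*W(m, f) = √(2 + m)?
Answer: 3041565/2 ≈ 1.5208e+6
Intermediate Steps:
W(m, f) = √(2 + m)/6
p = -14415/2 (p = -(-143 - 12)*(-93)/2 = -(-155)*(-93)/2 = -½*14415 = -14415/2 ≈ -7207.5)
R(J, Q) = 1/(5 + Q)
p/R(-4*W(-7, -7), -216) = -14415/(2*(1/(5 - 216))) = -14415/(2*(1/(-211))) = -14415/(2*(-1/211)) = -14415/2*(-211) = 3041565/2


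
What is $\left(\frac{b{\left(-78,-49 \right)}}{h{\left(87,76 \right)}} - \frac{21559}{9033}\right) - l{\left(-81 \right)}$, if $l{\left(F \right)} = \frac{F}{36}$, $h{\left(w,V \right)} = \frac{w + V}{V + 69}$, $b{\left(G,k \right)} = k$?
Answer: $- \frac{257522917}{5889516} \approx -43.726$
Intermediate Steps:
$h{\left(w,V \right)} = \frac{V + w}{69 + V}$
$l{\left(F \right)} = \frac{F}{36}$ ($l{\left(F \right)} = F \frac{1}{36} = \frac{F}{36}$)
$\left(\frac{b{\left(-78,-49 \right)}}{h{\left(87,76 \right)}} - \frac{21559}{9033}\right) - l{\left(-81 \right)} = \left(- \frac{49}{\frac{1}{69 + 76} \left(76 + 87\right)} - \frac{21559}{9033}\right) - \frac{1}{36} \left(-81\right) = \left(- \frac{49}{\frac{1}{145} \cdot 163} - \frac{21559}{9033}\right) - - \frac{9}{4} = \left(- \frac{49}{\frac{1}{145} \cdot 163} - \frac{21559}{9033}\right) + \frac{9}{4} = \left(- \frac{49}{\frac{163}{145}} - \frac{21559}{9033}\right) + \frac{9}{4} = \left(\left(-49\right) \frac{145}{163} - \frac{21559}{9033}\right) + \frac{9}{4} = \left(- \frac{7105}{163} - \frac{21559}{9033}\right) + \frac{9}{4} = - \frac{67693582}{1472379} + \frac{9}{4} = - \frac{257522917}{5889516}$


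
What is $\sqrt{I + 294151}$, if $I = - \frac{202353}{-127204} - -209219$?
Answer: $\frac{\sqrt{41556041011617}}{9086} \approx 709.49$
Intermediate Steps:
$I = \frac{26613696029}{127204}$ ($I = \left(-202353\right) \left(- \frac{1}{127204}\right) + 209219 = \frac{202353}{127204} + 209219 = \frac{26613696029}{127204} \approx 2.0922 \cdot 10^{5}$)
$\sqrt{I + 294151} = \sqrt{\frac{26613696029}{127204} + 294151} = \sqrt{\frac{64030879833}{127204}} = \frac{\sqrt{41556041011617}}{9086}$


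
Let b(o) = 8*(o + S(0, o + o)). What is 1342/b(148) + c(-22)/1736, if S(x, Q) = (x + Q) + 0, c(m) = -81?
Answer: 127625/385392 ≈ 0.33116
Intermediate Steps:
S(x, Q) = Q + x (S(x, Q) = (Q + x) + 0 = Q + x)
b(o) = 24*o (b(o) = 8*(o + ((o + o) + 0)) = 8*(o + (2*o + 0)) = 8*(o + 2*o) = 8*(3*o) = 24*o)
1342/b(148) + c(-22)/1736 = 1342/((24*148)) - 81/1736 = 1342/3552 - 81*1/1736 = 1342*(1/3552) - 81/1736 = 671/1776 - 81/1736 = 127625/385392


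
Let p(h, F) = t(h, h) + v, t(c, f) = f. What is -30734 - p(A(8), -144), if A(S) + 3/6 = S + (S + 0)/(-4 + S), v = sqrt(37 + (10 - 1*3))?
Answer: -61487/2 - 2*sqrt(11) ≈ -30750.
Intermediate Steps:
v = 2*sqrt(11) (v = sqrt(37 + (10 - 3)) = sqrt(37 + 7) = sqrt(44) = 2*sqrt(11) ≈ 6.6332)
A(S) = -1/2 + S + S/(-4 + S) (A(S) = -1/2 + (S + (S + 0)/(-4 + S)) = -1/2 + (S + S/(-4 + S)) = -1/2 + S + S/(-4 + S))
p(h, F) = h + 2*sqrt(11)
-30734 - p(A(8), -144) = -30734 - ((2 + 8**2 - 7/2*8)/(-4 + 8) + 2*sqrt(11)) = -30734 - ((2 + 64 - 28)/4 + 2*sqrt(11)) = -30734 - ((1/4)*38 + 2*sqrt(11)) = -30734 - (19/2 + 2*sqrt(11)) = -30734 + (-19/2 - 2*sqrt(11)) = -61487/2 - 2*sqrt(11)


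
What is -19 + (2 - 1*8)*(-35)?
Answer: 191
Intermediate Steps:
-19 + (2 - 1*8)*(-35) = -19 + (2 - 8)*(-35) = -19 - 6*(-35) = -19 + 210 = 191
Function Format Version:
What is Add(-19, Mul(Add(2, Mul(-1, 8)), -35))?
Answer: 191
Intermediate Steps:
Add(-19, Mul(Add(2, Mul(-1, 8)), -35)) = Add(-19, Mul(Add(2, -8), -35)) = Add(-19, Mul(-6, -35)) = Add(-19, 210) = 191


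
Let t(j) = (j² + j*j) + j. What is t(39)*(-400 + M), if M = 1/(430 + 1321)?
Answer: -2157929319/1751 ≈ -1.2324e+6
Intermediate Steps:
t(j) = j + 2*j² (t(j) = (j² + j²) + j = 2*j² + j = j + 2*j²)
M = 1/1751 ≈ 0.00057110
t(39)*(-400 + M) = (39*(1 + 2*39))*(-400 + 1/1751) = (39*(1 + 78))*(-700399/1751) = (39*79)*(-700399/1751) = 3081*(-700399/1751) = -2157929319/1751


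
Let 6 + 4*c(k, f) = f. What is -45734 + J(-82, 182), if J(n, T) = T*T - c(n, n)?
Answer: -12588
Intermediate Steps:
c(k, f) = -3/2 + f/4
J(n, T) = 3/2 + T² - n/4 (J(n, T) = T*T - (-3/2 + n/4) = T² + (3/2 - n/4) = 3/2 + T² - n/4)
-45734 + J(-82, 182) = -45734 + (3/2 + 182² - ¼*(-82)) = -45734 + (3/2 + 33124 + 41/2) = -45734 + 33146 = -12588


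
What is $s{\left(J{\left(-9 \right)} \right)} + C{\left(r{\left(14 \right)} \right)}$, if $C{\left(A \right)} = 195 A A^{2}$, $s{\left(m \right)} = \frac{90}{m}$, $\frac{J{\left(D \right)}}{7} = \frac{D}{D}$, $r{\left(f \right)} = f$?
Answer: $\frac{3745650}{7} \approx 5.3509 \cdot 10^{5}$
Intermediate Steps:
$J{\left(D \right)} = 7$ ($J{\left(D \right)} = 7 \frac{D}{D} = 7 \cdot 1 = 7$)
$C{\left(A \right)} = 195 A^{3}$
$s{\left(J{\left(-9 \right)} \right)} + C{\left(r{\left(14 \right)} \right)} = \frac{90}{7} + 195 \cdot 14^{3} = 90 \cdot \frac{1}{7} + 195 \cdot 2744 = \frac{90}{7} + 535080 = \frac{3745650}{7}$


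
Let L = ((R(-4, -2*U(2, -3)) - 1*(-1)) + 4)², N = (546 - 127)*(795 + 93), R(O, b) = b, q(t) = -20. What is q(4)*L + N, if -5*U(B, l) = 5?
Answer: 371092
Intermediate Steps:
U(B, l) = -1 (U(B, l) = -⅕*5 = -1)
N = 372072 (N = 419*888 = 372072)
L = 49 (L = ((-2*(-1) - 1*(-1)) + 4)² = ((2 + 1) + 4)² = (3 + 4)² = 7² = 49)
q(4)*L + N = -20*49 + 372072 = -980 + 372072 = 371092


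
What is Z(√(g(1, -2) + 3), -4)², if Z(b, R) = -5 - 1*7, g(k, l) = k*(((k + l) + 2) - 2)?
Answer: 144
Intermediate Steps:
g(k, l) = k*(k + l) (g(k, l) = k*((2 + k + l) - 2) = k*(k + l))
Z(b, R) = -12 (Z(b, R) = -5 - 7 = -12)
Z(√(g(1, -2) + 3), -4)² = (-12)² = 144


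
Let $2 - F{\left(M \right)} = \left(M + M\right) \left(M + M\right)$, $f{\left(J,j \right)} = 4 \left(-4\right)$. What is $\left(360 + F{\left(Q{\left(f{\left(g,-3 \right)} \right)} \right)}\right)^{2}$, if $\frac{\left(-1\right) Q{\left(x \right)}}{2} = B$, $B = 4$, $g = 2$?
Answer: $11236$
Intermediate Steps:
$f{\left(J,j \right)} = -16$
$Q{\left(x \right)} = -8$ ($Q{\left(x \right)} = \left(-2\right) 4 = -8$)
$F{\left(M \right)} = 2 - 4 M^{2}$ ($F{\left(M \right)} = 2 - \left(M + M\right) \left(M + M\right) = 2 - 2 M 2 M = 2 - 4 M^{2}$)
$\left(360 + F{\left(Q{\left(f{\left(g,-3 \right)} \right)} \right)}\right)^{2} = \left(360 + \left(2 - 4 \left(-8\right)^{2}\right)\right)^{2} = \left(360 + \left(2 - 256\right)\right)^{2} = \left(360 - 254\right)^{2} = 106^{2} = 11236$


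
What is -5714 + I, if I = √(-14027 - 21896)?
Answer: -5714 + I*√35923 ≈ -5714.0 + 189.53*I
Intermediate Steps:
I = I*√35923 (I = √(-35923) = I*√35923 ≈ 189.53*I)
-5714 + I = -5714 + I*√35923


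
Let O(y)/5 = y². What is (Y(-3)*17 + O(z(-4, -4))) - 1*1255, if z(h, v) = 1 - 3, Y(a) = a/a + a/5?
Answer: -6141/5 ≈ -1228.2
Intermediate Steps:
Y(a) = 1 + a/5 (Y(a) = 1 + a*(⅕) = 1 + a/5)
z(h, v) = -2
O(y) = 5*y²
(Y(-3)*17 + O(z(-4, -4))) - 1*1255 = ((1 + (⅕)*(-3))*17 + 5*(-2)²) - 1*1255 = ((1 - ⅗)*17 + 5*4) - 1255 = ((⅖)*17 + 20) - 1255 = (34/5 + 20) - 1255 = 134/5 - 1255 = -6141/5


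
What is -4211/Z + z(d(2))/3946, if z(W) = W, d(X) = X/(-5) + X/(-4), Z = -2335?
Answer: 33229009/18427820 ≈ 1.8032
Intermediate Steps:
d(X) = -9*X/20 (d(X) = X*(-⅕) + X*(-¼) = -X/5 - X/4 = -9*X/20)
-4211/Z + z(d(2))/3946 = -4211/(-2335) - 9/20*2/3946 = -4211*(-1/2335) - 9/10*1/3946 = 4211/2335 - 9/39460 = 33229009/18427820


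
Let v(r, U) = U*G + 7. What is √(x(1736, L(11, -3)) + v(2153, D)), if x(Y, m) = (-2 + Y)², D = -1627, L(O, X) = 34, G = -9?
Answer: √3021406 ≈ 1738.2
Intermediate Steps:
v(r, U) = 7 - 9*U (v(r, U) = U*(-9) + 7 = -9*U + 7 = 7 - 9*U)
√(x(1736, L(11, -3)) + v(2153, D)) = √((-2 + 1736)² + (7 - 9*(-1627))) = √(1734² + (7 + 14643)) = √(3006756 + 14650) = √3021406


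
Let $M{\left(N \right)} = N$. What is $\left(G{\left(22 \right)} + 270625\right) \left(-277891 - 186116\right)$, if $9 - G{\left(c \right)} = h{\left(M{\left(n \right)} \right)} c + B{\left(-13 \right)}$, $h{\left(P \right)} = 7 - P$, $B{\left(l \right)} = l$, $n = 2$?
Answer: $-125531061759$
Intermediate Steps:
$G{\left(c \right)} = 22 - 5 c$ ($G{\left(c \right)} = 9 - \left(\left(7 - 2\right) c - 13\right) = 9 - \left(5 c - 13\right) = 9 - \left(-13 + 5 c\right) = 22 - 5 c$)
$\left(G{\left(22 \right)} + 270625\right) \left(-277891 - 186116\right) = \left(\left(22 - 110\right) + 270625\right) \left(-277891 - 186116\right) = \left(\left(22 - 110\right) + 270625\right) \left(-464007\right) = \left(-88 + 270625\right) \left(-464007\right) = 270537 \left(-464007\right) = -125531061759$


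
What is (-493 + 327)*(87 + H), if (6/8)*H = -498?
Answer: 95782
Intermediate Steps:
H = -664 (H = (4/3)*(-498) = -664)
(-493 + 327)*(87 + H) = (-493 + 327)*(87 - 664) = -166*(-577) = 95782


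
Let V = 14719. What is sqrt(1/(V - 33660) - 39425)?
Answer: 7*I*sqrt(288656559334)/18941 ≈ 198.56*I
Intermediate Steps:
sqrt(1/(V - 33660) - 39425) = sqrt(1/(14719 - 33660) - 39425) = sqrt(1/(-18941) - 39425) = sqrt(-1/18941 - 39425) = sqrt(-746748926/18941) = 7*I*sqrt(288656559334)/18941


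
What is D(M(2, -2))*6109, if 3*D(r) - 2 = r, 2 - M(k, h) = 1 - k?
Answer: 30545/3 ≈ 10182.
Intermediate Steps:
M(k, h) = 1 + k (M(k, h) = 2 - (1 - k) = 2 + (-1 + k) = 1 + k)
D(r) = ⅔ + r/3
D(M(2, -2))*6109 = (⅔ + (1 + 2)/3)*6109 = (⅔ + (⅓)*3)*6109 = (⅔ + 1)*6109 = (5/3)*6109 = 30545/3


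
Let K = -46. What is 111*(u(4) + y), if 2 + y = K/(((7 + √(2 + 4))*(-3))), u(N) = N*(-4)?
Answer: -74000/43 - 1702*√6/43 ≈ -1817.9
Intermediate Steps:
u(N) = -4*N
y = -2 - 46/(-21 - 3*√6) (y = -2 - 46*(-1/(3*(7 + √(2 + 4)))) = -2 - 46*(-1/(3*(7 + √6))) = -2 - 46/(-21 - 3*√6) ≈ -0.37734)
111*(u(4) + y) = 111*(-4*4 + (64/129 - 46*√6/129)) = 111*(-16 + (64/129 - 46*√6/129)) = 111*(-2000/129 - 46*√6/129) = -74000/43 - 1702*√6/43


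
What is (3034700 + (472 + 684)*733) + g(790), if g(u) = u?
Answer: 3882838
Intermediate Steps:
(3034700 + (472 + 684)*733) + g(790) = (3034700 + (472 + 684)*733) + 790 = (3034700 + 1156*733) + 790 = (3034700 + 847348) + 790 = 3882048 + 790 = 3882838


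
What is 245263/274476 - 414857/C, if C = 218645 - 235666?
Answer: 118042911455/4671855996 ≈ 25.267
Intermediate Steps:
C = -17021
245263/274476 - 414857/C = 245263/274476 - 414857/(-17021) = 245263*(1/274476) - 414857*(-1/17021) = 245263/274476 + 414857/17021 = 118042911455/4671855996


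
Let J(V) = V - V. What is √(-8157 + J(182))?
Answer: I*√8157 ≈ 90.316*I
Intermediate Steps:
J(V) = 0
√(-8157 + J(182)) = √(-8157 + 0) = √(-8157) = I*√8157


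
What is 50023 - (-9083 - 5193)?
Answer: 64299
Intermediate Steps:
50023 - (-9083 - 5193) = 50023 - 1*(-14276) = 50023 + 14276 = 64299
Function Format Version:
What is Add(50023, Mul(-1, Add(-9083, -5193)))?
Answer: 64299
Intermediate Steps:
Add(50023, Mul(-1, Add(-9083, -5193))) = Add(50023, Mul(-1, -14276)) = Add(50023, 14276) = 64299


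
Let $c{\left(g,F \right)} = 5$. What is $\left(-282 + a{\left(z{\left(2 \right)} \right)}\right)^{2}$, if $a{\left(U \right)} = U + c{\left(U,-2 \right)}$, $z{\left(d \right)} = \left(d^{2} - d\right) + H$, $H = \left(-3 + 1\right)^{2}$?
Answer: $73441$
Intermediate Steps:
$H = 4$ ($H = \left(-2\right)^{2} = 4$)
$z{\left(d \right)} = 4 + d^{2} - d$ ($z{\left(d \right)} = \left(d^{2} - d\right) + 4 = 4 + d^{2} - d$)
$a{\left(U \right)} = 5 + U$ ($a{\left(U \right)} = U + 5 = 5 + U$)
$\left(-282 + a{\left(z{\left(2 \right)} \right)}\right)^{2} = \left(-282 + \left(5 + \left(4 + 2^{2} - 2\right)\right)\right)^{2} = \left(-282 + \left(5 + \left(4 + 4 - 2\right)\right)\right)^{2} = \left(-282 + \left(5 + 6\right)\right)^{2} = \left(-282 + 11\right)^{2} = \left(-271\right)^{2} = 73441$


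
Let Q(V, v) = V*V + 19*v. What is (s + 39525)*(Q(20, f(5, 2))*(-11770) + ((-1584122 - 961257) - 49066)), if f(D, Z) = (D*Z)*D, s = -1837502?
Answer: 33233707979265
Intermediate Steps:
f(D, Z) = Z*D²
Q(V, v) = V² + 19*v
(s + 39525)*(Q(20, f(5, 2))*(-11770) + ((-1584122 - 961257) - 49066)) = (-1837502 + 39525)*((20² + 19*(2*5²))*(-11770) + ((-1584122 - 961257) - 49066)) = -1797977*((400 + 19*(2*25))*(-11770) + (-2545379 - 49066)) = -1797977*((400 + 19*50)*(-11770) - 2594445) = -1797977*((400 + 950)*(-11770) - 2594445) = -1797977*(1350*(-11770) - 2594445) = -1797977*(-15889500 - 2594445) = -1797977*(-18483945) = 33233707979265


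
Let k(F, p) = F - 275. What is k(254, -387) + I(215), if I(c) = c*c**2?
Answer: 9938354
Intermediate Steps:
I(c) = c**3
k(F, p) = -275 + F
k(254, -387) + I(215) = (-275 + 254) + 215**3 = -21 + 9938375 = 9938354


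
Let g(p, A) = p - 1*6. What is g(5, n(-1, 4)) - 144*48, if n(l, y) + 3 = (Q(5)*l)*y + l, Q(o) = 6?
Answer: -6913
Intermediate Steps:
n(l, y) = -3 + l + 6*l*y (n(l, y) = -3 + ((6*l)*y + l) = -3 + (6*l*y + l) = -3 + (l + 6*l*y) = -3 + l + 6*l*y)
g(p, A) = -6 + p (g(p, A) = p - 6 = -6 + p)
g(5, n(-1, 4)) - 144*48 = (-6 + 5) - 144*48 = -1 - 6912 = -6913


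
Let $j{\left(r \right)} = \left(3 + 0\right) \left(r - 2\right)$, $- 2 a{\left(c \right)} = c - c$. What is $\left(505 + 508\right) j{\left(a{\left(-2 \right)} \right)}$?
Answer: $-6078$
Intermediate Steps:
$a{\left(c \right)} = 0$ ($a{\left(c \right)} = - \frac{c - c}{2} = \left(- \frac{1}{2}\right) 0 = 0$)
$j{\left(r \right)} = -6 + 3 r$ ($j{\left(r \right)} = 3 \left(-2 + r\right) = -6 + 3 r$)
$\left(505 + 508\right) j{\left(a{\left(-2 \right)} \right)} = \left(505 + 508\right) \left(-6 + 3 \cdot 0\right) = 1013 \left(-6 + 0\right) = 1013 \left(-6\right) = -6078$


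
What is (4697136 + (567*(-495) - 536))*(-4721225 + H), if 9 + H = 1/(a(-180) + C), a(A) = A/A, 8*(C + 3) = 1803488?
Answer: -4699997373857618925/225434 ≈ -2.0849e+13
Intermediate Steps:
C = 225433 (C = -3 + (1/8)*1803488 = -3 + 225436 = 225433)
a(A) = 1
H = -2028905/225434 (H = -9 + 1/(1 + 225433) = -9 + 1/225434 = -2028905/225434 ≈ -9.0000)
(4697136 + (567*(-495) - 536))*(-4721225 + H) = (4697136 + (567*(-495) - 536))*(-4721225 - 2028905/225434) = (4697136 + (-280665 - 536))*(-1064326665555/225434) = (4697136 - 281201)*(-1064326665555/225434) = 4415935*(-1064326665555/225434) = -4699997373857618925/225434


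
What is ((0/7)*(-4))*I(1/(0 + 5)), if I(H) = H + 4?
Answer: 0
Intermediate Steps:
I(H) = 4 + H
((0/7)*(-4))*I(1/(0 + 5)) = ((0/7)*(-4))*(4 + 1/(0 + 5)) = ((0*(⅐))*(-4))*(4 + 1/5) = (0*(-4))*(4 + ⅕) = 0*(21/5) = 0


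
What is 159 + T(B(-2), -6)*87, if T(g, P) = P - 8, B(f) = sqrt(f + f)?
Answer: -1059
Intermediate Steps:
B(f) = sqrt(2)*sqrt(f) (B(f) = sqrt(2*f) = sqrt(2)*sqrt(f))
T(g, P) = -8 + P
159 + T(B(-2), -6)*87 = 159 + (-8 - 6)*87 = 159 - 14*87 = 159 - 1218 = -1059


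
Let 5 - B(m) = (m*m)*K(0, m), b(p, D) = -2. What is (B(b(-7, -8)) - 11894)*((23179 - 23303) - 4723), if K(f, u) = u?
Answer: 57587207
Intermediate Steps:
B(m) = 5 - m**3 (B(m) = 5 - m*m*m = 5 - m**2*m = 5 - m**3)
(B(b(-7, -8)) - 11894)*((23179 - 23303) - 4723) = ((5 - 1*(-2)**3) - 11894)*((23179 - 23303) - 4723) = ((5 - 1*(-8)) - 11894)*(-124 - 4723) = ((5 + 8) - 11894)*(-4847) = (13 - 11894)*(-4847) = -11881*(-4847) = 57587207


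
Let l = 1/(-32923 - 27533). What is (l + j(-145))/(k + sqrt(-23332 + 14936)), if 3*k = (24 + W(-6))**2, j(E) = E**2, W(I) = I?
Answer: 672928623/5944840 - 74769847*I*sqrt(2099)/35669040 ≈ 113.2 - 96.038*I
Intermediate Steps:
l = -1/60456 (l = 1/(-60456) = -1/60456 ≈ -1.6541e-5)
k = 108 (k = (24 - 6)**2/3 = (1/3)*18**2 = (1/3)*324 = 108)
(l + j(-145))/(k + sqrt(-23332 + 14936)) = (-1/60456 + (-145)**2)/(108 + sqrt(-23332 + 14936)) = (-1/60456 + 21025)/(108 + sqrt(-8396)) = 1271087399/(60456*(108 + 2*I*sqrt(2099)))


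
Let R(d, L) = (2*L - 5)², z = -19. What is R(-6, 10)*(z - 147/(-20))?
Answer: -10485/4 ≈ -2621.3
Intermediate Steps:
R(d, L) = (-5 + 2*L)²
R(-6, 10)*(z - 147/(-20)) = (-5 + 2*10)²*(-19 - 147/(-20)) = (-5 + 20)²*(-19 - 147*(-1/20)) = 15²*(-19 + 147/20) = 225*(-233/20) = -10485/4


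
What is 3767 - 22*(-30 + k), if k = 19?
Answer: 4009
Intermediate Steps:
3767 - 22*(-30 + k) = 3767 - 22*(-30 + 19) = 3767 - 22*(-11) = 3767 + 242 = 4009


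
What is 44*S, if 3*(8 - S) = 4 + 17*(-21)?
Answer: 16588/3 ≈ 5529.3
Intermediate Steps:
S = 377/3 (S = 8 - (4 + 17*(-21))/3 = 8 - (4 - 357)/3 = 8 - ⅓*(-353) = 8 + 353/3 = 377/3 ≈ 125.67)
44*S = 44*(377/3) = 16588/3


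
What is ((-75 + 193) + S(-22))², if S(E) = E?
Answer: 9216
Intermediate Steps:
((-75 + 193) + S(-22))² = ((-75 + 193) - 22)² = (118 - 22)² = 96² = 9216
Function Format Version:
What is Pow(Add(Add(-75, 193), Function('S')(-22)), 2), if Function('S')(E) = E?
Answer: 9216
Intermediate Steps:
Pow(Add(Add(-75, 193), Function('S')(-22)), 2) = Pow(Add(Add(-75, 193), -22), 2) = Pow(Add(118, -22), 2) = Pow(96, 2) = 9216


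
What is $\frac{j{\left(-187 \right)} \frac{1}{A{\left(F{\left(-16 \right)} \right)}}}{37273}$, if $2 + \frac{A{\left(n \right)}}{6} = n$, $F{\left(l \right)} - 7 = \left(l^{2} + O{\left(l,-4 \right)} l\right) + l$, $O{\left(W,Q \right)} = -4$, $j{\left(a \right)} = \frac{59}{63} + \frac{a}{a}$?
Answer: $\frac{61}{2176780473} \approx 2.8023 \cdot 10^{-8}$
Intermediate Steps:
$j{\left(a \right)} = \frac{122}{63}$ ($j{\left(a \right)} = 59 \cdot \frac{1}{63} + 1 = \frac{59}{63} + 1 = \frac{122}{63}$)
$F{\left(l \right)} = 7 + l^{2} - 3 l$ ($F{\left(l \right)} = 7 + \left(\left(l^{2} - 4 l\right) + l\right) = 7 + \left(l^{2} - 3 l\right) = 7 + l^{2} - 3 l$)
$A{\left(n \right)} = -12 + 6 n$
$\frac{j{\left(-187 \right)} \frac{1}{A{\left(F{\left(-16 \right)} \right)}}}{37273} = \frac{\frac{122}{63} \frac{1}{-12 + 6 \left(7 + \left(-16\right)^{2} - -48\right)}}{37273} = \frac{122}{63 \left(-12 + 6 \left(7 + 256 + 48\right)\right)} \frac{1}{37273} = \frac{122}{63 \left(-12 + 6 \cdot 311\right)} \frac{1}{37273} = \frac{122}{63 \left(-12 + 1866\right)} \frac{1}{37273} = \frac{122}{63 \cdot 1854} \cdot \frac{1}{37273} = \frac{122}{63} \cdot \frac{1}{1854} \cdot \frac{1}{37273} = \frac{61}{58401} \cdot \frac{1}{37273} = \frac{61}{2176780473}$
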